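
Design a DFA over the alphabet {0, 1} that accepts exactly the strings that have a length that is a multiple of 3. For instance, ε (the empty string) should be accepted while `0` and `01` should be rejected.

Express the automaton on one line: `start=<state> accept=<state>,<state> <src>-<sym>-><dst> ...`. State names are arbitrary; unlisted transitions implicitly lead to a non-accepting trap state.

Only the length mod 3 matters, so use a 3-cycle: from any state, every input symbol moves to the next state, wrapping C back to A. Mark A accepting.
       0  1 
>* A   B  B 
   B   C  C 
   C   A  A 
(> = start, * = accepting)

start=A accept=A A-0->B A-1->B B-0->C B-1->C C-0->A C-1->A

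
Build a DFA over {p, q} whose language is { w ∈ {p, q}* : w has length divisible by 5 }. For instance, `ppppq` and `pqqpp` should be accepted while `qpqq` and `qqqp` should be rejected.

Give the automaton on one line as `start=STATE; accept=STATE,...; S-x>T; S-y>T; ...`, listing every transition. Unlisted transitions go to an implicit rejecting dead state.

start=S0; accept=S0; S0-p>S1; S0-q>S1; S1-p>S2; S1-q>S2; S2-p>S3; S2-q>S3; S3-p>S4; S3-q>S4; S4-p>S0; S4-q>S0

Count input length modulo 5: every symbol advances one step around the cycle S0 → S1 → S2 → S3 → S4 → S0. Accept at S0.
A 5-state machine:
        p   q  
>* S0   S1  S1 
   S1   S2  S2 
   S2   S3  S3 
   S3   S4  S4 
   S4   S0  S0 
(> = start, * = accepting)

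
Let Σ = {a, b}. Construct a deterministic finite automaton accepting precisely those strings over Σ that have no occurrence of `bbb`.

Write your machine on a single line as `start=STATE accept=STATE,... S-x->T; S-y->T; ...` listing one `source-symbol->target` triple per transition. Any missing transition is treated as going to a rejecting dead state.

start=S0; accept=S0,S1,S2; S0-a->S0; S0-b->S1; S1-a->S0; S1-b->S2; S2-a->S0; S2-b->S3; S3-a->S3; S3-b->S3

This is the complement of 'contains `bbb`'. Use the same substring-matching states — S0 through S3 holding how much of `bbb` has just been matched — but flip the accepting set: everything except the trap S3 accepts.
A 4-state machine:
        a   b  
>* S0   S0  S1 
 * S1   S0  S2 
 * S2   S0  S3 
   S3   S3  S3 
(> = start, * = accepting)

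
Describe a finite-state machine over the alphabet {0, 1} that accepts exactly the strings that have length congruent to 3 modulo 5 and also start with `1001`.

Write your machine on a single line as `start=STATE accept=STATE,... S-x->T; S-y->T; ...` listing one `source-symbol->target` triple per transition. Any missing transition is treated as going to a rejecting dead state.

Build one automaton per condition and run them in lockstep. The first has 5 states tracking the input length modulo 5; the second has 6 states tracking whether the input so far still matches the prefix `1001`. A product state is a pair (one from each), accepting exactly when both do. Minimizing collapses redundant product states.
10 states suffice.
        0   1  
>  q0   q1  q2 
   q1   q1  q1 
   q2   q3  q1 
   q3   q4  q1 
   q4   q1  q5 
   q5   q6  q6 
   q6   q7  q7 
   q7   q8  q8 
   q8   q9  q9 
 * q9   q5  q5 
(> = start, * = accepting)

start=q0; accept=q9; q0-0->q1; q0-1->q2; q1-0->q1; q1-1->q1; q2-0->q3; q2-1->q1; q3-0->q4; q3-1->q1; q4-0->q1; q4-1->q5; q5-0->q6; q5-1->q6; q6-0->q7; q6-1->q7; q7-0->q8; q7-1->q8; q8-0->q9; q8-1->q9; q9-0->q5; q9-1->q5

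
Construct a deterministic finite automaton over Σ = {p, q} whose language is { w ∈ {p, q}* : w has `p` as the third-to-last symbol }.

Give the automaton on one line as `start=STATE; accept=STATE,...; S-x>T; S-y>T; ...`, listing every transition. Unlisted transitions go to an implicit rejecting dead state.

start=S0; accept=S7,S8,S9,S10; S0-p>S1; S0-q>S2; S1-p>S3; S1-q>S4; S2-p>S5; S2-q>S6; S3-p>S7; S3-q>S8; S4-p>S9; S4-q>S10; S5-p>S11; S5-q>S12; S6-p>S13; S6-q>S14; S7-p>S7; S7-q>S8; S8-p>S9; S8-q>S10; S9-p>S11; S9-q>S12; S10-p>S13; S10-q>S14; S11-p>S7; S11-q>S8; S12-p>S9; S12-q>S10; S13-p>S11; S13-q>S12; S14-p>S13; S14-q>S14

A DFA must remember the last 3 symbols (since which symbol is third-to-last isn't known until the input ends). Use one state per possible window of the last ≤3 symbols; accept from those whose window starts with `p`.
With 15 states:
          p    q  
>  S0     S1   S2 
   S1     S3   S4 
   S2     S5   S6 
   S3     S7   S8 
   S4     S9  S10 
   S5    S11  S12 
   S6    S13  S14 
 * S7     S7   S8 
 * S8     S9  S10 
 * S9    S11  S12 
 * S10   S13  S14 
   S11    S7   S8 
   S12    S9  S10 
   S13   S11  S12 
   S14   S13  S14 
(> = start, * = accepting)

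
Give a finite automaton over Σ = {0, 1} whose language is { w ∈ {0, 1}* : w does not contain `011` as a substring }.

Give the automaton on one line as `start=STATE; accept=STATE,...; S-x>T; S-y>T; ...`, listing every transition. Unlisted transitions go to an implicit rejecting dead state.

Track partial matches of the forbidden pattern `011`. State S3 is a dead state reached once `011` has occurred; every other state accepts. S0 means no part of `011` is currently matched.
4 states suffice.
        0   1  
>* S0   S1  S0 
 * S1   S1  S2 
 * S2   S1  S3 
   S3   S3  S3 
(> = start, * = accepting)

start=S0; accept=S0,S1,S2; S0-0>S1; S0-1>S0; S1-0>S1; S1-1>S2; S2-0>S1; S2-1>S3; S3-0>S3; S3-1>S3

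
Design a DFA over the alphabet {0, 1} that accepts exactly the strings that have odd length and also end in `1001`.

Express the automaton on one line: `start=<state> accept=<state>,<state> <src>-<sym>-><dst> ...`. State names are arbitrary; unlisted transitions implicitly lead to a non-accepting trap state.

Build one automaton per condition and run them in lockstep. The first has 2 states tracking the input length modulo 2; the second has 5 states tracking how much of the suffix `1001` has currently been matched. A product state is a pair (one from each), accepting exactly when both do.
With 10 states:
       0  1 
>  A   B  C 
   B   A  D 
   C   E  D 
   D   F  C 
   E   G  C 
   F   H  D 
   G   A  I 
   H   B  J 
   I   F  C 
 * J   E  D 
(> = start, * = accepting)

start=A accept=J A-0->B A-1->C B-0->A B-1->D C-0->E C-1->D D-0->F D-1->C E-0->G E-1->C F-0->H F-1->D G-0->A G-1->I H-0->B H-1->J I-0->F I-1->C J-0->E J-1->D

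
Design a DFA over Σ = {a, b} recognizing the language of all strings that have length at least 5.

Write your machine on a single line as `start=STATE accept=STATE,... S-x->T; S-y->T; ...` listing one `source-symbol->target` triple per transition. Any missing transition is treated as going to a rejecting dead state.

start=q0; accept=q5,q6; q0-a->q1; q0-b->q1; q1-a->q2; q1-b->q2; q2-a->q3; q2-b->q3; q3-a->q4; q3-b->q4; q4-a->q5; q4-b->q5; q5-a->q6; q5-b->q6; q6-a->q6; q6-b->q6

We only need to distinguish lengths 0, 1, …, 5, and '>5'. Chain q0 → q1 → q2 → q3 → q4 → q5 → q6 on every symbol, with q6 looping. Accepting states: {q5, q6}.
7 states suffice.
        a   b  
>  q0   q1  q1 
   q1   q2  q2 
   q2   q3  q3 
   q3   q4  q4 
   q4   q5  q5 
 * q5   q6  q6 
 * q6   q6  q6 
(> = start, * = accepting)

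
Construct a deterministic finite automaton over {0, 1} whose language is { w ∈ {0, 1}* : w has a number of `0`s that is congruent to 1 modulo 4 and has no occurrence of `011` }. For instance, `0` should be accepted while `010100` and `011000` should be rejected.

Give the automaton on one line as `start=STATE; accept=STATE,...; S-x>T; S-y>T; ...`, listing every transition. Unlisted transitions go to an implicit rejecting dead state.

start=S0; accept=S1,S3; S0-0>S1; S0-1>S0; S1-0>S2; S1-1>S3; S2-0>S4; S2-1>S5; S3-0>S2; S3-1>S6; S4-0>S7; S4-1>S8; S5-0>S4; S5-1>S6; S6-0>S6; S6-1>S6; S7-0>S1; S7-1>S9; S8-0>S7; S8-1>S6; S9-0>S1; S9-1>S6

Build one automaton per condition and run them in lockstep. One (4 states) tracks the count of `0`s modulo 4; the other (4 states) tracks partial matches of the forbidden pattern `011`. Each combined state is a pair, one component from each; accept when both components accept. Minimizing collapses redundant product states.
A 10-state machine:
        0   1  
>  S0   S1  S0 
 * S1   S2  S3 
   S2   S4  S5 
 * S3   S2  S6 
   S4   S7  S8 
   S5   S4  S6 
   S6   S6  S6 
   S7   S1  S9 
   S8   S7  S6 
   S9   S1  S6 
(> = start, * = accepting)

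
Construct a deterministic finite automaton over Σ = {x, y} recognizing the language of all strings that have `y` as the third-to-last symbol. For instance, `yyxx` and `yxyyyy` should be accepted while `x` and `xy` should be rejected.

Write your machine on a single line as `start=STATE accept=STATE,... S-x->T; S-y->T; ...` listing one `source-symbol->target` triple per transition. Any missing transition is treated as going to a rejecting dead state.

A DFA must remember the last 3 symbols (since which symbol is third-to-last isn't known until the input ends). Use one state per possible window of the last ≤3 symbols; accept from those whose window starts with `y`.
15 states suffice.
       x  y 
>  A   B  C 
   B   D  E 
   C   F  G 
   D   H  I 
   E   J  K 
   F   L  M 
   G   N  O 
   H   H  I 
   I   J  K 
   J   L  M 
   K   N  O 
 * L   H  I 
 * M   J  K 
 * N   L  M 
 * O   N  O 
(> = start, * = accepting)

start=A; accept=L,M,N,O; A-x->B; A-y->C; B-x->D; B-y->E; C-x->F; C-y->G; D-x->H; D-y->I; E-x->J; E-y->K; F-x->L; F-y->M; G-x->N; G-y->O; H-x->H; H-y->I; I-x->J; I-y->K; J-x->L; J-y->M; K-x->N; K-y->O; L-x->H; L-y->I; M-x->J; M-y->K; N-x->L; N-y->M; O-x->N; O-y->O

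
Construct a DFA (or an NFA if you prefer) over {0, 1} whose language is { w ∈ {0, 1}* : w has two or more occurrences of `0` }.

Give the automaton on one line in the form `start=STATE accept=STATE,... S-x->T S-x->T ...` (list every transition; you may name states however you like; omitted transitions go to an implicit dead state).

start=A accept=C,D A-0->B A-1->A B-0->C B-1->B C-0->D C-1->C D-0->D D-1->D

Count `0`s, saturating at 3: states A through C mean 0 through 2 `0`s seen; D means more than 2. Each `0` increments (capped at D); other symbols loop. Accept from {C, D}.
A 4-state machine:
       0  1 
>  A   B  A 
   B   C  B 
 * C   D  C 
 * D   D  D 
(> = start, * = accepting)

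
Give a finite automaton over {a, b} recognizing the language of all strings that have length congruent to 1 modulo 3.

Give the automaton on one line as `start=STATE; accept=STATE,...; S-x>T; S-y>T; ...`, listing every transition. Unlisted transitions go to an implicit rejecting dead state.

Count input length modulo 3: every symbol advances one step around the cycle s0 → s1 → s2 → s0. Accept at s1.
3 states suffice.
        a   b  
>  s0   s1  s1 
 * s1   s2  s2 
   s2   s0  s0 
(> = start, * = accepting)

start=s0; accept=s1; s0-a>s1; s0-b>s1; s1-a>s2; s1-b>s2; s2-a>s0; s2-b>s0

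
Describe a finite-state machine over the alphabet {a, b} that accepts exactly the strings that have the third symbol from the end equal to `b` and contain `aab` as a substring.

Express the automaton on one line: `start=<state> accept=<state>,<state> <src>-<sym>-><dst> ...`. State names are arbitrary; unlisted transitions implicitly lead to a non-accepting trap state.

Run two small machines in parallel and take their product. The first has 15 states tracking the last 3 symbols read; the second has 4 states tracking whether and how much of `aab` has been seen. A product state is a pair (one from each), accepting exactly when both do.
A 22-state machine:
          a    b  
>  s0     s1   s2 
   s1     s3   s4 
   s2     s5   s6 
   s3     s7   s8 
   s4     s9  s10 
   s5    s11  s12 
   s6    s13  s14 
   s7     s7   s8 
   s8    s15  s16 
   s9    s11  s12 
   s10   s13  s14 
   s11    s7   s8 
   s12    s9  s10 
   s13   s11  s12 
   s14   s13  s14 
   s15   s17  s18 
   s16   s19  s20 
 * s17   s21   s8 
 * s18   s15  s16 
 * s19   s17  s18 
 * s20   s19  s20 
   s21   s21   s8 
(> = start, * = accepting)

start=s0 accept=s17,s18,s19,s20 s0-a->s1 s0-b->s2 s1-a->s3 s1-b->s4 s2-a->s5 s2-b->s6 s3-a->s7 s3-b->s8 s4-a->s9 s4-b->s10 s5-a->s11 s5-b->s12 s6-a->s13 s6-b->s14 s7-a->s7 s7-b->s8 s8-a->s15 s8-b->s16 s9-a->s11 s9-b->s12 s10-a->s13 s10-b->s14 s11-a->s7 s11-b->s8 s12-a->s9 s12-b->s10 s13-a->s11 s13-b->s12 s14-a->s13 s14-b->s14 s15-a->s17 s15-b->s18 s16-a->s19 s16-b->s20 s17-a->s21 s17-b->s8 s18-a->s15 s18-b->s16 s19-a->s17 s19-b->s18 s20-a->s19 s20-b->s20 s21-a->s21 s21-b->s8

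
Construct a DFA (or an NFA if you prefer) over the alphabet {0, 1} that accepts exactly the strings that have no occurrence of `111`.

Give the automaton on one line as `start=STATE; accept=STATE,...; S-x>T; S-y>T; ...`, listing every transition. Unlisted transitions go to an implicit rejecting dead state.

This is the complement of 'contains `111`'. Use the same substring-matching states — s0 through s3 holding how much of `111` has just been matched — but flip the accepting set: everything except the trap s3 accepts.
4 states suffice.
        0   1  
>* s0   s0  s1 
 * s1   s0  s2 
 * s2   s0  s3 
   s3   s3  s3 
(> = start, * = accepting)

start=s0; accept=s0,s1,s2; s0-0>s0; s0-1>s1; s1-0>s0; s1-1>s2; s2-0>s0; s2-1>s3; s3-0>s3; s3-1>s3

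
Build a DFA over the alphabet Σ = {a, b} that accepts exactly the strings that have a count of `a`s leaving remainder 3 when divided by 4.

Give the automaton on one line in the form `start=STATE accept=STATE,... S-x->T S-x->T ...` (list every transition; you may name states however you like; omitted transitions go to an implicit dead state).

start=q0 accept=q3 q0-a->q1 q0-b->q0 q1-a->q2 q1-b->q1 q2-a->q3 q2-b->q2 q3-a->q0 q3-b->q3

Keep the running count of `a`s modulo 4: each `a` advances along the cycle q0 → q1 → q2 → q3 → q0 while other symbols loop. Accept at q3.
4 states suffice.
        a   b  
>  q0   q1  q0 
   q1   q2  q1 
   q2   q3  q2 
 * q3   q0  q3 
(> = start, * = accepting)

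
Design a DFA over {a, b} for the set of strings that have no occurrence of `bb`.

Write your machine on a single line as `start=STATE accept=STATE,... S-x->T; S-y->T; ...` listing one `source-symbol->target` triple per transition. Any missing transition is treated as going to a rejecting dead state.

start=S0; accept=S0,S1; S0-a->S0; S0-b->S1; S1-a->S0; S1-b->S2; S2-a->S2; S2-b->S2

Track partial matches of the forbidden pattern `bb`. State S2 is a dead state reached once `bb` has occurred; every other state accepts. S0 means no part of `bb` is currently matched.
A 3-state machine:
        a   b  
>* S0   S0  S1 
 * S1   S0  S2 
   S2   S2  S2 
(> = start, * = accepting)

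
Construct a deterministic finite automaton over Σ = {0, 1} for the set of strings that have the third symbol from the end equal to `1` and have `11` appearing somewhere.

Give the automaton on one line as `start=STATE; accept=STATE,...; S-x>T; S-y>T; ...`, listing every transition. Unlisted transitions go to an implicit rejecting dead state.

start=S0; accept=S13,S14,S15,S16; S0-0>S1; S0-1>S2; S1-0>S3; S1-1>S4; S2-0>S5; S2-1>S6; S3-0>S7; S3-1>S8; S4-0>S9; S4-1>S10; S5-0>S11; S5-1>S12; S6-0>S13; S6-1>S14; S7-0>S7; S7-1>S8; S8-0>S9; S8-1>S10; S9-0>S11; S9-1>S12; S10-0>S13; S10-1>S14; S11-0>S7; S11-1>S8; S12-0>S9; S12-1>S10; S13-0>S15; S13-1>S16; S14-0>S13; S14-1>S14; S15-0>S17; S15-1>S18; S16-0>S19; S16-1>S10; S17-0>S17; S17-1>S18; S18-0>S19; S18-1>S10; S19-0>S15; S19-1>S16

Run two small machines in parallel and take their product. One (15 states) tracks the last 3 symbols read; the other (3 states) tracks whether and how much of `11` has been seen. Each combined state is a pair, one component from each; accept when both components accept.
          0    1  
>  S0     S1   S2 
   S1     S3   S4 
   S2     S5   S6 
   S3     S7   S8 
   S4     S9  S10 
   S5    S11  S12 
   S6    S13  S14 
   S7     S7   S8 
   S8     S9  S10 
   S9    S11  S12 
   S10   S13  S14 
   S11    S7   S8 
   S12    S9  S10 
 * S13   S15  S16 
 * S14   S13  S14 
 * S15   S17  S18 
 * S16   S19  S10 
   S17   S17  S18 
   S18   S19  S10 
   S19   S15  S16 
(> = start, * = accepting)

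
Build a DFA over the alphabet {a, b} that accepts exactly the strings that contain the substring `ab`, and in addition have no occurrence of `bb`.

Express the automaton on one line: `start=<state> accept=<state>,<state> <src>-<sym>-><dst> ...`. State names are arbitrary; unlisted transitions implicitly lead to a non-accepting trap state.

Handle the two conditions separately and then intersect. The first has 3 states tracking whether and how much of `ab` has been seen; the second has 3 states tracking partial matches of the forbidden pattern `bb`. A product state is a pair (one from each), accepting exactly when both do.
An 8-state machine:
        a   b  
>  q0   q1  q2 
   q1   q1  q3 
   q2   q1  q4 
 * q3   q5  q6 
   q4   q7  q4 
 * q5   q5  q3 
   q6   q6  q6 
   q7   q7  q6 
(> = start, * = accepting)

start=q0 accept=q3,q5 q0-a->q1 q0-b->q2 q1-a->q1 q1-b->q3 q2-a->q1 q2-b->q4 q3-a->q5 q3-b->q6 q4-a->q7 q4-b->q4 q5-a->q5 q5-b->q3 q6-a->q6 q6-b->q6 q7-a->q7 q7-b->q6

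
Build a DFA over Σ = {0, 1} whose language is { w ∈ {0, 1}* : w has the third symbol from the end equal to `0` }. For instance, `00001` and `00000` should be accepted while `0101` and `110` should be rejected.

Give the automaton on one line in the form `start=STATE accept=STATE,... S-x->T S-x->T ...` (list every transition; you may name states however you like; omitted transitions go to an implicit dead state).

start=S0 accept=S7,S8,S9,S10 S0-0->S1 S0-1->S2 S1-0->S3 S1-1->S4 S2-0->S5 S2-1->S6 S3-0->S7 S3-1->S8 S4-0->S9 S4-1->S10 S5-0->S11 S5-1->S12 S6-0->S13 S6-1->S14 S7-0->S7 S7-1->S8 S8-0->S9 S8-1->S10 S9-0->S11 S9-1->S12 S10-0->S13 S10-1->S14 S11-0->S7 S11-1->S8 S12-0->S9 S12-1->S10 S13-0->S11 S13-1->S12 S14-0->S13 S14-1->S14

A DFA must remember the last 3 symbols (since which symbol is third-to-last isn't known until the input ends). Use one state per possible window of the last ≤3 symbols; accept from those whose window starts with `0`.
          0    1  
>  S0     S1   S2 
   S1     S3   S4 
   S2     S5   S6 
   S3     S7   S8 
   S4     S9  S10 
   S5    S11  S12 
   S6    S13  S14 
 * S7     S7   S8 
 * S8     S9  S10 
 * S9    S11  S12 
 * S10   S13  S14 
   S11    S7   S8 
   S12    S9  S10 
   S13   S11  S12 
   S14   S13  S14 
(> = start, * = accepting)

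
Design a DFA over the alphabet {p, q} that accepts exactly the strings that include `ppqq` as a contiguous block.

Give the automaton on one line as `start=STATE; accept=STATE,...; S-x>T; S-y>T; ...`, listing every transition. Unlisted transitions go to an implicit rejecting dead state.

Track how much of `ppqq` has been matched so far: state A is no progress, E is the absorbing accept state reached once `ppqq` has occurred. Intermediate states record partial matches; on a mismatch, fall back to the longest reusable overlap.
With 5 states:
       p  q 
>  A   B  A 
   B   C  A 
   C   C  D 
   D   B  E 
 * E   E  E 
(> = start, * = accepting)

start=A; accept=E; A-p>B; A-q>A; B-p>C; B-q>A; C-p>C; C-q>D; D-p>B; D-q>E; E-p>E; E-q>E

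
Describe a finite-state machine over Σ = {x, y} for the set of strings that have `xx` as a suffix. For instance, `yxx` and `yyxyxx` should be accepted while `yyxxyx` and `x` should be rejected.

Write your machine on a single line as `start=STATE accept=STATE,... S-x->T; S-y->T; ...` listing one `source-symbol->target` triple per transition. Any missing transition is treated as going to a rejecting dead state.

Remember how much of `xx` the current input suffix matches. State A means no match yet; B means the last symbol is `x`; C means the last 2 symbols are `xx`. Only C accepts. On a mismatch, fall back to the longest proper suffix that is still a prefix of `xx`.
3 states suffice.
       x  y 
>  A   B  A 
   B   C  A 
 * C   C  A 
(> = start, * = accepting)

start=A; accept=C; A-x->B; A-y->A; B-x->C; B-y->A; C-x->C; C-y->A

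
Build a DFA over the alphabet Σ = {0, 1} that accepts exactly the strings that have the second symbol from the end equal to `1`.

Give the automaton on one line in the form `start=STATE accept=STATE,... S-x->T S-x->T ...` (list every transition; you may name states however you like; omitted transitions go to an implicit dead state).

A DFA must remember the last 2 symbols (since which symbol is second-to-last isn't known until the input ends). Use one state per possible window of the last ≤2 symbols; accept from those whose window starts with `1`.
With 7 states:
       0  1 
>  A   B  C 
   B   D  E 
   C   F  G 
   D   D  E 
   E   F  G 
 * F   D  E 
 * G   F  G 
(> = start, * = accepting)

start=A accept=F,G A-0->B A-1->C B-0->D B-1->E C-0->F C-1->G D-0->D D-1->E E-0->F E-1->G F-0->D F-1->E G-0->F G-1->G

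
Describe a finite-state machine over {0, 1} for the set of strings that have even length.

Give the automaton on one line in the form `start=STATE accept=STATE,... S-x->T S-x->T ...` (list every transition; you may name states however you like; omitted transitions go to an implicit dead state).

start=S0 accept=S0 S0-0->S1 S0-1->S1 S1-0->S0 S1-1->S0

Count input length modulo 2: every symbol advances one step around the cycle S0 → S1 → S0. Accept at S0.
2 states suffice.
        0   1  
>* S0   S1  S1 
   S1   S0  S0 
(> = start, * = accepting)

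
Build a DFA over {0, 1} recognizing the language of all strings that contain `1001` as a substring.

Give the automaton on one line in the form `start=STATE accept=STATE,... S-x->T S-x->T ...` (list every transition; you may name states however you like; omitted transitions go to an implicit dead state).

Track how much of `1001` has been matched so far: state S0 is no progress, S4 is the absorbing accept state reached once `1001` has occurred. Intermediate states record partial matches; on a mismatch, fall back to the longest reusable overlap.
        0   1  
>  S0   S0  S1 
   S1   S2  S1 
   S2   S3  S1 
   S3   S0  S4 
 * S4   S4  S4 
(> = start, * = accepting)

start=S0 accept=S4 S0-0->S0 S0-1->S1 S1-0->S2 S1-1->S1 S2-0->S3 S2-1->S1 S3-0->S0 S3-1->S4 S4-0->S4 S4-1->S4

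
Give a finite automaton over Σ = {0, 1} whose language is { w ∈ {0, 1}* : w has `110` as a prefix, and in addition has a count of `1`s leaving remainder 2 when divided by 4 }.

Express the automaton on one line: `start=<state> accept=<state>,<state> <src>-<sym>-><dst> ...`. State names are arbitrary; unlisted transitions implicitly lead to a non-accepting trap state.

Handle the two conditions separately and then intersect. One (5 states) tracks whether the input so far still matches the prefix `110`; the other (4 states) tracks the count of `1`s modulo 4. Each combined state is a pair, one component from each; accept when both components accept. Minimizing collapses redundant product states.
With 8 states:
        0   1  
>  q0   q1  q2 
   q1   q1  q1 
   q2   q1  q3 
   q3   q4  q1 
 * q4   q4  q5 
   q5   q5  q6 
   q6   q6  q7 
   q7   q7  q4 
(> = start, * = accepting)

start=q0 accept=q4 q0-0->q1 q0-1->q2 q1-0->q1 q1-1->q1 q2-0->q1 q2-1->q3 q3-0->q4 q3-1->q1 q4-0->q4 q4-1->q5 q5-0->q5 q5-1->q6 q6-0->q6 q6-1->q7 q7-0->q7 q7-1->q4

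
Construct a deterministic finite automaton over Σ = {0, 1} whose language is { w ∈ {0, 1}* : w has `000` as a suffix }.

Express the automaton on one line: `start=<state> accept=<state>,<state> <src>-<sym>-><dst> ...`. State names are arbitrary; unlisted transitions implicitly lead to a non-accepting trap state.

Let each state record the length of the longest suffix of the input read so far that is also a prefix of `000`. B means the last symbol is `0`; C means the last 2 symbols are `00`; D means the last 3 symbols are `000`. Accept only at D, where the string currently ends in `000`.
4 states suffice.
       0  1 
>  A   B  A 
   B   C  A 
   C   D  A 
 * D   D  A 
(> = start, * = accepting)

start=A accept=D A-0->B A-1->A B-0->C B-1->A C-0->D C-1->A D-0->D D-1->A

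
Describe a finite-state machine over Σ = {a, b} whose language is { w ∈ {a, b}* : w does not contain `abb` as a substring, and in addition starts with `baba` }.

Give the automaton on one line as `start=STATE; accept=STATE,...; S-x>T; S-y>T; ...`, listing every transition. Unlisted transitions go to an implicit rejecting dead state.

start=s0; accept=s8,s9; s0-a>s1; s0-b>s2; s1-a>s1; s1-b>s3; s2-a>s4; s2-b>s5; s3-a>s1; s3-b>s6; s4-a>s1; s4-b>s7; s5-a>s1; s5-b>s5; s6-a>s6; s6-b>s6; s7-a>s8; s7-b>s6; s8-a>s8; s8-b>s9; s9-a>s8; s9-b>s10; s10-a>s10; s10-b>s10

Handle the two conditions separately and then intersect. The first has 4 states tracking partial matches of the forbidden pattern `abb`; the second has 6 states tracking whether the input so far still matches the prefix `baba`. A product state is a pair (one from each), accepting exactly when both do.
An 11-state machine:
          a    b  
>  s0     s1   s2 
   s1     s1   s3 
   s2     s4   s5 
   s3     s1   s6 
   s4     s1   s7 
   s5     s1   s5 
   s6     s6   s6 
   s7     s8   s6 
 * s8     s8   s9 
 * s9     s8  s10 
   s10   s10  s10 
(> = start, * = accepting)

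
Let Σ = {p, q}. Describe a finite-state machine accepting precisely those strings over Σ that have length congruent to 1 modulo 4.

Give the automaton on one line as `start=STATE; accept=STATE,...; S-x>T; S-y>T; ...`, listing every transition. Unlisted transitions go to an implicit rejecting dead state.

start=s0; accept=s1; s0-p>s1; s0-q>s1; s1-p>s2; s1-q>s2; s2-p>s3; s2-q>s3; s3-p>s0; s3-q>s0

Only the length mod 4 matters, so use a 4-cycle: from any state, every input symbol moves to the next state, wrapping s3 back to s0. Mark s1 accepting.
With 4 states:
        p   q  
>  s0   s1  s1 
 * s1   s2  s2 
   s2   s3  s3 
   s3   s0  s0 
(> = start, * = accepting)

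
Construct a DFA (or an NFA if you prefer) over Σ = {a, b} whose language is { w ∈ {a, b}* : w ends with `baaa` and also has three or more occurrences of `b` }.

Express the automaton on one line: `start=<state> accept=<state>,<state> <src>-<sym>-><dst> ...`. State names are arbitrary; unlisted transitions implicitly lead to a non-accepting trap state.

Handle the two conditions separately and then intersect. One (5 states) tracks how much of the suffix `baaa` has currently been matched; the other (5 states) tracks the count of `b`s, saturating at 4. Each combined state is a pair, one component from each; accept when both components accept.
A 21-state machine:
          a    b  
>  s0     s0   s1 
   s1     s2   s3 
   s2     s4   s3 
   s3     s5   s6 
   s4     s7   s3 
   s5     s8   s6 
   s6     s9  s10 
   s7    s11   s3 
   s8    s12   s6 
   s9    s13  s10 
   s10   s14  s10 
   s11   s11   s3 
   s12   s15   s6 
   s13   s16  s10 
   s14   s17  s10 
   s15   s15   s6 
 * s16   s18  s10 
   s17   s19  s10 
   s18   s18  s10 
 * s19   s20  s10 
   s20   s20  s10 
(> = start, * = accepting)

start=s0 accept=s16,s19 s0-a->s0 s0-b->s1 s1-a->s2 s1-b->s3 s2-a->s4 s2-b->s3 s3-a->s5 s3-b->s6 s4-a->s7 s4-b->s3 s5-a->s8 s5-b->s6 s6-a->s9 s6-b->s10 s7-a->s11 s7-b->s3 s8-a->s12 s8-b->s6 s9-a->s13 s9-b->s10 s10-a->s14 s10-b->s10 s11-a->s11 s11-b->s3 s12-a->s15 s12-b->s6 s13-a->s16 s13-b->s10 s14-a->s17 s14-b->s10 s15-a->s15 s15-b->s6 s16-a->s18 s16-b->s10 s17-a->s19 s17-b->s10 s18-a->s18 s18-b->s10 s19-a->s20 s19-b->s10 s20-a->s20 s20-b->s10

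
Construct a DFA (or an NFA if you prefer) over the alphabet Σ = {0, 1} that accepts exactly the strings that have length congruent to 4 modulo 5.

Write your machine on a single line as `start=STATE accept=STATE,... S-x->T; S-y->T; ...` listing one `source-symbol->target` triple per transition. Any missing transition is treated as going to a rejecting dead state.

start=s0; accept=s4; s0-0->s1; s0-1->s1; s1-0->s2; s1-1->s2; s2-0->s3; s2-1->s3; s3-0->s4; s3-1->s4; s4-0->s0; s4-1->s0

Only the length mod 5 matters, so use a 5-cycle: from any state, every input symbol moves to the next state, wrapping s4 back to s0. Mark s4 accepting.
5 states suffice.
        0   1  
>  s0   s1  s1 
   s1   s2  s2 
   s2   s3  s3 
   s3   s4  s4 
 * s4   s0  s0 
(> = start, * = accepting)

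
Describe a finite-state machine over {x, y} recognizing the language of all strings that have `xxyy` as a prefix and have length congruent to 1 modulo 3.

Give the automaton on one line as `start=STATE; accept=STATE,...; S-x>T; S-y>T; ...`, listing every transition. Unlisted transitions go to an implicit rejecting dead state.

Handle the two conditions separately and then intersect. One (6 states) tracks whether the input so far still matches the prefix `xxyy`; the other (3 states) tracks the input length modulo 3. Each combined state is a pair, one component from each; accept when both components accept. Equivalent product states are then merged.
With 8 states:
       x  y 
>  A   B  C 
   B   D  C 
   C   C  C 
   D   C  E 
   E   C  F 
 * F   G  G 
   G   H  H 
   H   F  F 
(> = start, * = accepting)

start=A; accept=F; A-x>B; A-y>C; B-x>D; B-y>C; C-x>C; C-y>C; D-x>C; D-y>E; E-x>C; E-y>F; F-x>G; F-y>G; G-x>H; G-y>H; H-x>F; H-y>F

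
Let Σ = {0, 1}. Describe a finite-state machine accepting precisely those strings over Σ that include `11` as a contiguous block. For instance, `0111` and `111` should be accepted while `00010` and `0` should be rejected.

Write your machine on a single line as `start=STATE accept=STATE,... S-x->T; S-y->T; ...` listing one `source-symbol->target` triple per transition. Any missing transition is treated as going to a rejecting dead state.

Track how much of `11` has been matched so far: state q0 is no progress, q2 is the absorbing accept state reached once `11` has occurred. Intermediate states record partial matches; on a mismatch, fall back to the longest reusable overlap.
3 states suffice.
        0   1  
>  q0   q0  q1 
   q1   q0  q2 
 * q2   q2  q2 
(> = start, * = accepting)

start=q0; accept=q2; q0-0->q0; q0-1->q1; q1-0->q0; q1-1->q2; q2-0->q2; q2-1->q2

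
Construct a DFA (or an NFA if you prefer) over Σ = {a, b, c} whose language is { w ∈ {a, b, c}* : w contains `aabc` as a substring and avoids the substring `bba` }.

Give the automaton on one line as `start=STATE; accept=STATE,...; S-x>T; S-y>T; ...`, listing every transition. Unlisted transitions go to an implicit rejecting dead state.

Build one automaton per condition and run them in lockstep. The first has 5 states tracking whether and how much of `aabc` has been seen; the second has 4 states tracking partial matches of the forbidden pattern `bba`. A product state is a pair (one from each), accepting exactly when both do.
          a    b    c  
>  q0     q1   q2   q0 
   q1     q3   q2   q0 
   q2     q1   q4   q0 
   q3     q3   q5   q0 
   q4     q6   q4   q0 
   q5     q1   q4   q7 
   q6     q8   q9   q9 
 * q7     q7  q10   q7 
   q8     q8  q11   q9 
   q9     q6   q9   q9 
 * q10    q7  q12   q7 
   q11    q6   q9  q13 
 * q12   q13  q12   q7 
   q13   q13  q13  q13 
(> = start, * = accepting)

start=q0; accept=q7,q10,q12; q0-a>q1; q0-b>q2; q0-c>q0; q1-a>q3; q1-b>q2; q1-c>q0; q2-a>q1; q2-b>q4; q2-c>q0; q3-a>q3; q3-b>q5; q3-c>q0; q4-a>q6; q4-b>q4; q4-c>q0; q5-a>q1; q5-b>q4; q5-c>q7; q6-a>q8; q6-b>q9; q6-c>q9; q7-a>q7; q7-b>q10; q7-c>q7; q8-a>q8; q8-b>q11; q8-c>q9; q9-a>q6; q9-b>q9; q9-c>q9; q10-a>q7; q10-b>q12; q10-c>q7; q11-a>q6; q11-b>q9; q11-c>q13; q12-a>q13; q12-b>q12; q12-c>q7; q13-a>q13; q13-b>q13; q13-c>q13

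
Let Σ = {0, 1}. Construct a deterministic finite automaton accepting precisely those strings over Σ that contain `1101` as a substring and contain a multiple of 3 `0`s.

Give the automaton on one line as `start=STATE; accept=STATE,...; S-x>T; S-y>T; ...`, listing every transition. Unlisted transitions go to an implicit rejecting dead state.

Handle the two conditions separately and then intersect. One (5 states) tracks whether and how much of `1101` has been seen; the other (3 states) tracks the count of `0`s modulo 3. Each combined state is a pair, one component from each; accept when both components accept.
A 15-state machine:
          0    1  
>  q0     q1   q2 
   q1     q3   q4 
   q2     q1   q5 
   q3     q0   q6 
   q4     q3   q7 
   q5     q8   q5 
   q6     q0   q9 
   q7    q10   q7 
   q8     q3  q11 
   q9    q12   q9 
   q10    q0  q13 
   q11   q13  q11 
   q12    q1  q14 
   q13   q14  q13 
 * q14   q11  q14 
(> = start, * = accepting)

start=q0; accept=q14; q0-0>q1; q0-1>q2; q1-0>q3; q1-1>q4; q2-0>q1; q2-1>q5; q3-0>q0; q3-1>q6; q4-0>q3; q4-1>q7; q5-0>q8; q5-1>q5; q6-0>q0; q6-1>q9; q7-0>q10; q7-1>q7; q8-0>q3; q8-1>q11; q9-0>q12; q9-1>q9; q10-0>q0; q10-1>q13; q11-0>q13; q11-1>q11; q12-0>q1; q12-1>q14; q13-0>q14; q13-1>q13; q14-0>q11; q14-1>q14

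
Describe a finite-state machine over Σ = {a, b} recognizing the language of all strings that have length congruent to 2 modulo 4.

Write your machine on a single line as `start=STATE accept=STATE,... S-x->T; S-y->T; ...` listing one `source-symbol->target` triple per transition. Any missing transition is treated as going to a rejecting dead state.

Count input length modulo 4: every symbol advances one step around the cycle s0 → s1 → s2 → s3 → s0. Accept at s2.
        a   b  
>  s0   s1  s1 
   s1   s2  s2 
 * s2   s3  s3 
   s3   s0  s0 
(> = start, * = accepting)

start=s0; accept=s2; s0-a->s1; s0-b->s1; s1-a->s2; s1-b->s2; s2-a->s3; s2-b->s3; s3-a->s0; s3-b->s0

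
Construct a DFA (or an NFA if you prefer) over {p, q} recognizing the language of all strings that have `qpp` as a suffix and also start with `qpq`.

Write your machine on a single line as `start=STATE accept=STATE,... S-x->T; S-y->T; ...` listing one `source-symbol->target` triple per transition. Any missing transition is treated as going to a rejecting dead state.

Build one automaton per condition and run them in lockstep. One (4 states) tracks how much of the suffix `qpp` has currently been matched; the other (5 states) tracks whether the input so far still matches the prefix `qpq`. Each combined state is a pair, one component from each; accept when both components accept. Equivalent product states are then merged.
8 states suffice.
        p   q  
>  S0   S1  S2 
   S1   S1  S1 
   S2   S3  S1 
   S3   S1  S4 
   S4   S5  S4 
   S5   S6  S4 
 * S6   S7  S4 
   S7   S7  S4 
(> = start, * = accepting)

start=S0; accept=S6; S0-p->S1; S0-q->S2; S1-p->S1; S1-q->S1; S2-p->S3; S2-q->S1; S3-p->S1; S3-q->S4; S4-p->S5; S4-q->S4; S5-p->S6; S5-q->S4; S6-p->S7; S6-q->S4; S7-p->S7; S7-q->S4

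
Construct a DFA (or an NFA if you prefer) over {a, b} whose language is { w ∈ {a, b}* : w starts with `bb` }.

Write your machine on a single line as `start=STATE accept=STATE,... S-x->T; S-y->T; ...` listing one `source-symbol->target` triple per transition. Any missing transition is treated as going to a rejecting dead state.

start=S0; accept=S2; S0-a->S3; S0-b->S1; S1-a->S3; S1-b->S2; S2-a->S2; S2-b->S2; S3-a->S3; S3-b->S3

Walk along `bb` while the input agrees: from S0 take `b` to S1, and so on. Any deviation drops to the rejecting sink S3. Once S2 is reached the prefix is confirmed and every continuation is accepted.
4 states suffice.
        a   b  
>  S0   S3  S1 
   S1   S3  S2 
 * S2   S2  S2 
   S3   S3  S3 
(> = start, * = accepting)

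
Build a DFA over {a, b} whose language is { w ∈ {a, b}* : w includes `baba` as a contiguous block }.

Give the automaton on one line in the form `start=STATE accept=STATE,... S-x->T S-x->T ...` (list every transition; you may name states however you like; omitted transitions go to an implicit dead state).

start=S0 accept=S4 S0-a->S0 S0-b->S1 S1-a->S2 S1-b->S1 S2-a->S0 S2-b->S3 S3-a->S4 S3-b->S1 S4-a->S4 S4-b->S4

States S0..S3 record the length of the longest prefix of `baba` that matches the current input suffix. Reaching S4 means `baba` has been seen, and we stay there forever. Accept from S4.
        a   b  
>  S0   S0  S1 
   S1   S2  S1 
   S2   S0  S3 
   S3   S4  S1 
 * S4   S4  S4 
(> = start, * = accepting)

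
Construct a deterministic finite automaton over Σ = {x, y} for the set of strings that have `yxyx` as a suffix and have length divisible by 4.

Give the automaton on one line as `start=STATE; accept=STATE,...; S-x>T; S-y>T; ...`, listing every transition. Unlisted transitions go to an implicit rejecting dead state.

Run two small machines in parallel and take their product. The first has 5 states tracking how much of the suffix `yxyx` has currently been matched; the second has 4 states tracking the input length modulo 4. A product state is a pair (one from each), accepting exactly when both do.
          x    y  
>  s0     s1   s2 
   s1     s3   s4 
   s2     s5   s4 
   s3     s6   s7 
   s4     s8   s7 
   s5     s6   s9 
   s6     s0  s10 
   s7    s11  s10 
   s8     s0  s12 
   s9    s13  s10 
   s10   s14   s2 
   s11    s1  s15 
   s12   s16   s2 
 * s13    s1  s15 
   s14    s3  s17 
   s15   s18   s4 
   s16    s3  s17 
   s17   s19   s7 
   s18    s6   s9 
   s19    s0  s12 
(> = start, * = accepting)

start=s0; accept=s13; s0-x>s1; s0-y>s2; s1-x>s3; s1-y>s4; s2-x>s5; s2-y>s4; s3-x>s6; s3-y>s7; s4-x>s8; s4-y>s7; s5-x>s6; s5-y>s9; s6-x>s0; s6-y>s10; s7-x>s11; s7-y>s10; s8-x>s0; s8-y>s12; s9-x>s13; s9-y>s10; s10-x>s14; s10-y>s2; s11-x>s1; s11-y>s15; s12-x>s16; s12-y>s2; s13-x>s1; s13-y>s15; s14-x>s3; s14-y>s17; s15-x>s18; s15-y>s4; s16-x>s3; s16-y>s17; s17-x>s19; s17-y>s7; s18-x>s6; s18-y>s9; s19-x>s0; s19-y>s12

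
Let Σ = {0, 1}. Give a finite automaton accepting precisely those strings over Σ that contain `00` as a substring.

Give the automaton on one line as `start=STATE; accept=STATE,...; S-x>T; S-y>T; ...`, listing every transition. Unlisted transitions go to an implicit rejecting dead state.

start=S0; accept=S2; S0-0>S1; S0-1>S0; S1-0>S2; S1-1>S0; S2-0>S2; S2-1>S2

Track how much of `00` has been matched so far: state S0 is no progress, S2 is the absorbing accept state reached once `00` has occurred. Intermediate states record partial matches; on a mismatch, fall back to the longest reusable overlap.
3 states suffice.
        0   1  
>  S0   S1  S0 
   S1   S2  S0 
 * S2   S2  S2 
(> = start, * = accepting)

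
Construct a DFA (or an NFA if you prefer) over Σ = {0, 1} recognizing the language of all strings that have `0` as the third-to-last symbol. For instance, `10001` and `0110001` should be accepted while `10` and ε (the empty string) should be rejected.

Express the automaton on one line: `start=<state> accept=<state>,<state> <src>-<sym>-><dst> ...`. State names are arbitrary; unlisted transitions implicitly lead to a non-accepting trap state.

A DFA must remember the last 3 symbols (since which symbol is third-to-last isn't known until the input ends). Use one state per possible window of the last ≤3 symbols; accept from those whose window starts with `0`.
       0  1 
>  A   B  C 
   B   D  E 
   C   F  G 
   D   H  I 
   E   J  K 
   F   L  M 
   G   N  O 
 * H   H  I 
 * I   J  K 
 * J   L  M 
 * K   N  O 
   L   H  I 
   M   J  K 
   N   L  M 
   O   N  O 
(> = start, * = accepting)

start=A accept=H,I,J,K A-0->B A-1->C B-0->D B-1->E C-0->F C-1->G D-0->H D-1->I E-0->J E-1->K F-0->L F-1->M G-0->N G-1->O H-0->H H-1->I I-0->J I-1->K J-0->L J-1->M K-0->N K-1->O L-0->H L-1->I M-0->J M-1->K N-0->L N-1->M O-0->N O-1->O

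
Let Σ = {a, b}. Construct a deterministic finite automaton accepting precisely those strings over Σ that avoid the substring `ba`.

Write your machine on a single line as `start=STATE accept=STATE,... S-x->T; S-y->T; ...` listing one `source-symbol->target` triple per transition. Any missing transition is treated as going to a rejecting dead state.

start=S0; accept=S0,S1; S0-a->S0; S0-b->S1; S1-a->S2; S1-b->S1; S2-a->S2; S2-b->S2

Track partial matches of the forbidden pattern `ba`. State S2 is a dead state reached once `ba` has occurred; every other state accepts. S0 means no part of `ba` is currently matched.
3 states suffice.
        a   b  
>* S0   S0  S1 
 * S1   S2  S1 
   S2   S2  S2 
(> = start, * = accepting)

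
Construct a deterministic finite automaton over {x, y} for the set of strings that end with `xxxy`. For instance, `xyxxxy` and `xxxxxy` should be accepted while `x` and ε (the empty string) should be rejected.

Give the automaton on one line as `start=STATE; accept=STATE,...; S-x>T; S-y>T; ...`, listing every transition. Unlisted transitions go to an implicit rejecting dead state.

start=A; accept=E; A-x>B; A-y>A; B-x>C; B-y>A; C-x>D; C-y>A; D-x>D; D-y>E; E-x>B; E-y>A

Let each state record the length of the longest suffix of the input read so far that is also a prefix of `xxxy`. B means the last symbol is `x`; C means the last 2 symbols are `xx`; D means the last 3 symbols are `xxx`; E means the last 4 symbols are `xxxy`. Accept only at E, where the string currently ends in `xxxy`.
With 5 states:
       x  y 
>  A   B  A 
   B   C  A 
   C   D  A 
   D   D  E 
 * E   B  A 
(> = start, * = accepting)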